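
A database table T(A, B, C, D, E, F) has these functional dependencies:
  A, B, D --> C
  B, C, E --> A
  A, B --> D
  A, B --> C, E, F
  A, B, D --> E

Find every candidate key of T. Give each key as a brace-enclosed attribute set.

{A, B}, {B, C, E}

{B} never appears on the right of any FD, so every key must include it.
{A, B} is a candidate key since {A, B}⁺ = {A, B, C, D, E, F} covers every attribute.
{B, C, E} is a candidate key since {B, C, E}⁺ = {A, B, C, D, E, F} covers every attribute.
Any other superkey properly contains one of these, so there are no further candidate keys.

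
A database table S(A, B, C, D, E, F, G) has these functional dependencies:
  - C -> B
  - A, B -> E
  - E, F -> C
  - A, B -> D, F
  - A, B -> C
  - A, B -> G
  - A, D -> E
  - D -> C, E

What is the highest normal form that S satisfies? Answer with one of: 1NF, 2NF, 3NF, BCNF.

3NF

Candidate keys: {A, B}, {A, C}, {A, D}, {A, E, F}. Prime attributes: {A, B, C, D, E, F}.
C -> B breaks BCNF: {C}⁺ = {B, C}, so {C} is not a superkey.
Its right-hand attributes {B} are all prime, as are those of every other non-superkey FD — the relation is in 3NF.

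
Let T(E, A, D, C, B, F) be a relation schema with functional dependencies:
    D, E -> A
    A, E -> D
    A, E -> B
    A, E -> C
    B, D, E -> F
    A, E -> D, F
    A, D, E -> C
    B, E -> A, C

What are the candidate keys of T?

{A, E}, {B, E}, {D, E}

Attributes never on any right-hand side: {E} — every candidate key must contain it.
Closure of {A, E} is {A, B, C, D, E, F}, the whole schema; {A, E} is a candidate key.
Closure of {B, E} is {A, B, C, D, E, F}, the whole schema; {B, E} is a candidate key.
Closure of {D, E} is {A, B, C, D, E, F}, the whole schema; {D, E} is a candidate key.
These are minimal and exhaustive — every other superkey contains one of them.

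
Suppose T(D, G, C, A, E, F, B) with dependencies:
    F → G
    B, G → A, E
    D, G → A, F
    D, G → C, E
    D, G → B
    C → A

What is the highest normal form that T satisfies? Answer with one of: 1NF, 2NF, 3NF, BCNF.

Candidate keys: {D, F}, {D, G}. Prime attributes: {D, F, G}.
For F → G we have {F}⁺ = {F, G}; {F} is not a superkey, so BCNF fails.
B, G → A, E has non-prime {A, E} on the right and a non-superkey on the left, so 3NF fails.
No non-prime attribute depends on a proper subset of any candidate key, so 2NF holds.

2NF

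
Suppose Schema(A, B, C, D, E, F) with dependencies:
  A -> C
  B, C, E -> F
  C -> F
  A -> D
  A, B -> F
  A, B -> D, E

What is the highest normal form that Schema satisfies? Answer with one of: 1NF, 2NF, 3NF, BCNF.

Candidate key: {A, B}. Prime attributes: {A, B}.
A -> C: {A}⁺ = {A, C, D, F}, which is not all of the attributes, so the left side is not a superkey — BCNF is violated.
A -> C determines the non-prime attribute {C} from a non-superkey — 3NF is violated.
The proper key subset {A} of {A, B} determines non-prime {C, D, F}, so the relation is not even in 2NF.

1NF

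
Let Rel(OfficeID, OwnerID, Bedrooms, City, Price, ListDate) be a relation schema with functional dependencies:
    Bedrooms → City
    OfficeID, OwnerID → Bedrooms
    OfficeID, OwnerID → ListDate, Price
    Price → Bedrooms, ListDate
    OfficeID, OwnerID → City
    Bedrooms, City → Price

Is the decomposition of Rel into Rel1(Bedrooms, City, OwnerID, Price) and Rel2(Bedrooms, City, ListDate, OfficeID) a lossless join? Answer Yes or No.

Common attributes: {Bedrooms, City}; their closure is {Bedrooms, City, ListDate, Price}.
The closure covers neither Rel1 nor Rel2 entirely; the join is not lossless.

No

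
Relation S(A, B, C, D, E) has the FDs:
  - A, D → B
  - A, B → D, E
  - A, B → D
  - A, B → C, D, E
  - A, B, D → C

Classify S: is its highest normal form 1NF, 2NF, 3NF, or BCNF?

BCNF

Candidate keys: {A, B}, {A, D}. Prime attributes: {A, B, D}.
Every FD has a superkey on the left, so the relation is in BCNF.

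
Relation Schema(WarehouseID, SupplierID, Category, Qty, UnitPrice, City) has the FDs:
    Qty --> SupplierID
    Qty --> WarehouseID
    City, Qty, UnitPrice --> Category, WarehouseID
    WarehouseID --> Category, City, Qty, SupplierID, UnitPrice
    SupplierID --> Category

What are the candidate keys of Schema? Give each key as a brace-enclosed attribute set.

{Qty}, {WarehouseID}

{Qty}⁺ = {Category, City, Qty, SupplierID, UnitPrice, WarehouseID} — all of the relation — so {Qty} is a candidate key.
{WarehouseID}⁺ = {Category, City, Qty, SupplierID, UnitPrice, WarehouseID} — all of the relation — so {WarehouseID} is a candidate key.
No proper subset of any of these is a key, and no other minimal superkey exists.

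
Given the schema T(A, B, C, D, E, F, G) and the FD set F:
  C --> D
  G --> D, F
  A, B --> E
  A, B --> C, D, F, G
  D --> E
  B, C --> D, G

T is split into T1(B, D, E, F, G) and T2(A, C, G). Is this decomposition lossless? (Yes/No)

T1 ∩ T2 = {G}; its closure under F is {D, E, F, G}.
Neither T1 nor T2 is contained in that closure, so the decomposition is lossy.

No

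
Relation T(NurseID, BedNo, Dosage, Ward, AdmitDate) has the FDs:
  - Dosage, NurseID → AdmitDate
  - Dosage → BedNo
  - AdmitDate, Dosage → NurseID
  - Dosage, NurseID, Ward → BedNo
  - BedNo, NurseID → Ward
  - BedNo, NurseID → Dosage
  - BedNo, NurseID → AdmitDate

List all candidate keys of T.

{AdmitDate, Dosage}, {BedNo, NurseID}, {Dosage, NurseID}

{AdmitDate, Dosage} is a candidate key since {AdmitDate, Dosage}⁺ = {AdmitDate, BedNo, Dosage, NurseID, Ward} covers every attribute.
{BedNo, NurseID} is a candidate key since {BedNo, NurseID}⁺ = {AdmitDate, BedNo, Dosage, NurseID, Ward} covers every attribute.
{Dosage, NurseID} is a candidate key since {Dosage, NurseID}⁺ = {AdmitDate, BedNo, Dosage, NurseID, Ward} covers every attribute.
Any other superkey properly contains one of these, so there are no further candidate keys.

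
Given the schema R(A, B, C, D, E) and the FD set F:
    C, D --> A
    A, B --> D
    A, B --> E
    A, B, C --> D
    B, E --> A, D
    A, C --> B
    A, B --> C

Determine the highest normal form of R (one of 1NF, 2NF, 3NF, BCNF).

BCNF

Candidate keys: {A, B}, {A, C}, {B, E}, {C, D}. Prime attributes: {A, B, C, D, E}.
Each dependency's left side is a superkey — BCNF holds.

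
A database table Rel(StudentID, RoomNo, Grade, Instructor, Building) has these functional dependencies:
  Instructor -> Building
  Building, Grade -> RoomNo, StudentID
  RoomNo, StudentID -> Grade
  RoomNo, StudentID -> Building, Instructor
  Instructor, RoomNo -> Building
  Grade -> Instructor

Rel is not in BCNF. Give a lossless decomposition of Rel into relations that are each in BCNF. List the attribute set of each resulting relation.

{Building, Instructor}; {Grade, Instructor, RoomNo, StudentID}

Candidate keys of the original relation: {Grade}, {RoomNo, StudentID}.
In {Building, Grade, Instructor, RoomNo, StudentID}, {Instructor} is not a superkey ({Instructor}⁺ restricted to this set is {Building, Instructor}), so split on Instructor -> Building into {Building, Instructor} and {Grade, Instructor, RoomNo, StudentID}.
{Building, Instructor}: every determinant is a superkey — BCNF.
{Grade, Instructor, RoomNo, StudentID}: every determinant is a superkey — BCNF.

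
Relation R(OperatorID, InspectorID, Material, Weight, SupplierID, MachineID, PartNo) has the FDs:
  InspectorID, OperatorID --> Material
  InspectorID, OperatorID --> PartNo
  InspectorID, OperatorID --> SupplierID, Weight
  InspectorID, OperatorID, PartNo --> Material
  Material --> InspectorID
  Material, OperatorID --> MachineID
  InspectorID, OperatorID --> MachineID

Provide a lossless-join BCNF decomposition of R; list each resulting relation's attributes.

Candidate keys of the original relation: {InspectorID, OperatorID}, {Material, OperatorID}.
In {InspectorID, MachineID, Material, OperatorID, PartNo, SupplierID, Weight}, {Material} is not a superkey ({Material}⁺ restricted to this set is {InspectorID, Material}), so split on Material --> InspectorID into {InspectorID, Material} and {MachineID, Material, OperatorID, PartNo, SupplierID, Weight}.
{InspectorID, Material}: every determinant is a superkey — BCNF.
{MachineID, Material, OperatorID, PartNo, SupplierID, Weight}: every determinant is a superkey — BCNF.

{InspectorID, Material}; {MachineID, Material, OperatorID, PartNo, SupplierID, Weight}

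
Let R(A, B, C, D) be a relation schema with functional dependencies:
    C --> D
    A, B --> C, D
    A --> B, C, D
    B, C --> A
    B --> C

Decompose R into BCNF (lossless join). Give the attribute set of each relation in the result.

Candidate keys of the original relation: {A}, {B}.
In {A, B, C, D}, {C} is not a superkey ({C}⁺ restricted to this set is {C, D}), so split on C --> D into {C, D} and {A, B, C}.
{C, D}: every determinant is a superkey — BCNF.
{A, B, C}: every determinant is a superkey — BCNF.

{A, B, C}; {C, D}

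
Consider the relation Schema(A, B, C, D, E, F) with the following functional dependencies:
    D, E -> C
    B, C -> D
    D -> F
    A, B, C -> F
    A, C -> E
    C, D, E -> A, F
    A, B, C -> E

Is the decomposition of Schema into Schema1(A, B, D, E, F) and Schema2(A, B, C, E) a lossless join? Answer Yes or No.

The shared attributes are {A, B, E} and {A, B, E}⁺ = {A, B, E}.
Schema1 ⊄ {A, B, E} and Schema2 ⊄ {A, B, E}, so the split is lossy.

No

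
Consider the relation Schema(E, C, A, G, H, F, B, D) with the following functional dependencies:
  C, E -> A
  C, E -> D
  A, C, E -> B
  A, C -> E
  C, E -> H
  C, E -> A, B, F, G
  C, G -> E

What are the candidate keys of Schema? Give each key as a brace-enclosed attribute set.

No FD produces {C}, so it must be in every candidate key.
{A, C}⁺ = {A, B, C, D, E, F, G, H}, which is every attribute, so {A, C} is a candidate key.
{C, E}⁺ = {A, B, C, D, E, F, G, H}, which is every attribute, so {C, E} is a candidate key.
{C, G}⁺ = {A, B, C, D, E, F, G, H}, which is every attribute, so {C, G} is a candidate key.
No proper subset of any of these is a key, and no other minimal superkey exists.

{A, C}, {C, E}, {C, G}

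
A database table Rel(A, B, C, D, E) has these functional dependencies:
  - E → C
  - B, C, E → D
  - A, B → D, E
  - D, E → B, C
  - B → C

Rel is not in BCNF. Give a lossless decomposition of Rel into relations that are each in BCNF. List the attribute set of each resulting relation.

{A, D, E}; {B, D, E}; {C, E}

Candidate keys of the original relation: {A, B}, {A, D, E}.
{A, B, C, D, E}: {E} determines {C, E} here but is not a superkey — split on E → C, giving {C, E} and {A, B, D, E}.
{C, E} is in BCNF.
{A, B, D, E}: {D, E} determines {B, D, E} here but is not a superkey — split on D, E → B, giving {B, D, E} and {A, D, E}.
{B, D, E} is in BCNF.
{A, D, E} is in BCNF.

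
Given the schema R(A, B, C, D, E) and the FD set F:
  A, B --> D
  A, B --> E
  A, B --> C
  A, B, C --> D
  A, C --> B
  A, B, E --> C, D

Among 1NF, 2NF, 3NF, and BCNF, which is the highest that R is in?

BCNF

Candidate keys: {A, B}, {A, C}. Prime attributes: {A, B, C}.
Each dependency's left side is a superkey — BCNF holds.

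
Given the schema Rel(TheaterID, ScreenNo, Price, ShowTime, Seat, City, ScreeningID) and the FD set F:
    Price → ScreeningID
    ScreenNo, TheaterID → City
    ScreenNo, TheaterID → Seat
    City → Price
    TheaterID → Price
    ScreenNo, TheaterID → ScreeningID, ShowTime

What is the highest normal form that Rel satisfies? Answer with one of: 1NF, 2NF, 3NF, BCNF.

1NF

Candidate key: {ScreenNo, TheaterID}. Prime attributes: {ScreenNo, TheaterID}.
For Price → ScreeningID we have {Price}⁺ = {Price, ScreeningID}; {Price} is not a superkey, so BCNF fails.
Price → ScreeningID determines the non-prime attribute {ScreeningID} from a non-superkey — 3NF is violated.
Since {TheaterID} ⊂ {ScreenNo, TheaterID} and {TheaterID}⁺ ⊇ {Price, ScreeningID} with {Price, ScreeningID} non-prime, there is a partial dependency; 2NF fails.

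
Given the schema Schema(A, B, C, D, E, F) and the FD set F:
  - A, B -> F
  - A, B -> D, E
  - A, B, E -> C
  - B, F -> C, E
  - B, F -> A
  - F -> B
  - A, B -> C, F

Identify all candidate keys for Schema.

{F}⁺ = {A, B, C, D, E, F}, which is every attribute, so {F} is a candidate key.
{A, B}⁺ = {A, B, C, D, E, F}, which is every attribute, so {A, B} is a candidate key.
No proper subset of any of these is a key, and no other minimal superkey exists.

{A, B}, {F}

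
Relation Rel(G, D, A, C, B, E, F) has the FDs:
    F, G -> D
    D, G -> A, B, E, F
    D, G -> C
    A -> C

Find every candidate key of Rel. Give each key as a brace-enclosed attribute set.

{D, G}, {F, G}

Attributes never on any right-hand side: {G} — every candidate key must contain it.
{D, G}⁺ = {A, B, C, D, E, F, G}, which is every attribute, so {D, G} is a candidate key.
{F, G}⁺ = {A, B, C, D, E, F, G}, which is every attribute, so {F, G} is a candidate key.
No proper subset of any of these is a key, and no other minimal superkey exists.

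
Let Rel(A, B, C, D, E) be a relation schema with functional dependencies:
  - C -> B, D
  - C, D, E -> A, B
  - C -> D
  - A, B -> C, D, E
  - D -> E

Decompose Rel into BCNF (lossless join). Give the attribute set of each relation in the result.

Candidate keys of the original relation: {A, B}, {C}.
{A, B, C, D, E}: {D} determines {D, E} here but is not a superkey — split on D -> E, giving {D, E} and {A, B, C, D}.
{D, E}: every determinant is a superkey — BCNF.
{A, B, C, D}: every determinant is a superkey — BCNF.

{A, B, C, D}; {D, E}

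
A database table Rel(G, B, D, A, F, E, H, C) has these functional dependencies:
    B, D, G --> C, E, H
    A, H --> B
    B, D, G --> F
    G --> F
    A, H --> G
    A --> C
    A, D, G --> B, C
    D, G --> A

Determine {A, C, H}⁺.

Start with {A, C, H}.
A, H --> B applies; add {B} → now {A, B, C, H}.
A, H --> G applies; add {G} → now {A, B, C, G, H}.
G --> F applies; add {F} → now {A, B, C, F, G, H}.
No further FD applies.

{A, B, C, F, G, H}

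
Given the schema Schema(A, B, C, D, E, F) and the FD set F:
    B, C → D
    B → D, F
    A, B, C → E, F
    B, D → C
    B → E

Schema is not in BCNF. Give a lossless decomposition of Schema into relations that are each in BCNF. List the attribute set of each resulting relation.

{A, B}; {B, C, D, E, F}

Candidate key of the original relation: {A, B}.
{A, B, C, D, E, F}: {B, C} determines {B, C, D, E, F} here but is not a superkey — split on B, C → D, E, F, giving {B, C, D, E, F} and {A, B, C}.
{B, C, D, E, F}: every determinant is a superkey — BCNF.
{A, B, C}: {B} determines {B, C} here but is not a superkey — split on B → C, giving {B, C} and {A, B}.
{B, C}: every determinant is a superkey — BCNF.
{A, B}: every determinant is a superkey — BCNF.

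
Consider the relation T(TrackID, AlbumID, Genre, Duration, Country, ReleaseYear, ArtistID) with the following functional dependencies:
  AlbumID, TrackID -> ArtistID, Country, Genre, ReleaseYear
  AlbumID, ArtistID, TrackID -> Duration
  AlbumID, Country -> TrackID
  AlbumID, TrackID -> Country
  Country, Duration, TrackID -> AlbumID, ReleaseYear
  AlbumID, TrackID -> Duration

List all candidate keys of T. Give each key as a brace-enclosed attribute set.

Closure of {AlbumID, Country} is {AlbumID, ArtistID, Country, Duration, Genre, ReleaseYear, TrackID}, the whole schema; {AlbumID, Country} is a candidate key.
Closure of {AlbumID, TrackID} is {AlbumID, ArtistID, Country, Duration, Genre, ReleaseYear, TrackID}, the whole schema; {AlbumID, TrackID} is a candidate key.
Closure of {Country, Duration, TrackID} is {AlbumID, ArtistID, Country, Duration, Genre, ReleaseYear, TrackID}, the whole schema; {Country, Duration, TrackID} is a candidate key.
No proper subset of any of these is a key, and no other minimal superkey exists.

{AlbumID, Country}, {AlbumID, TrackID}, {Country, Duration, TrackID}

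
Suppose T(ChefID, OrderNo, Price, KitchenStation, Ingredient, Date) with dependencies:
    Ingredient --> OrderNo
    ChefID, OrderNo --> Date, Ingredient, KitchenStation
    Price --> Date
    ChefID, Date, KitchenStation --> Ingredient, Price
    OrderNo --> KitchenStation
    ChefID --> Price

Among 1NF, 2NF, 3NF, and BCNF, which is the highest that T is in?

1NF

Candidate keys: {ChefID, Ingredient}, {ChefID, KitchenStation}, {ChefID, OrderNo}. Prime attributes: {ChefID, Ingredient, KitchenStation, OrderNo}.
For Ingredient --> OrderNo we have {Ingredient}⁺ = {Ingredient, KitchenStation, OrderNo}; {Ingredient} is not a superkey, so BCNF fails.
Because {Date} is non-prime and the left side of Price --> Date is not a superkey, the relation is not in 3NF.
Since {ChefID} ⊂ {ChefID, Ingredient} and {ChefID}⁺ ⊇ {Date, Price} with {Date, Price} non-prime, there is a partial dependency; 2NF fails.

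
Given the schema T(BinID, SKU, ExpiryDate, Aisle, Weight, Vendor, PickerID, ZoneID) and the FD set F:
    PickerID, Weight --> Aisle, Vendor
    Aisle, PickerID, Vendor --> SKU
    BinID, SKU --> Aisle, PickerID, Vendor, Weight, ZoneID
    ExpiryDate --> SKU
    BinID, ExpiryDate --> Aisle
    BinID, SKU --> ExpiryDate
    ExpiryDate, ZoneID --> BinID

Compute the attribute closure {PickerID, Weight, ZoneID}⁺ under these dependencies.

Start with {PickerID, Weight, ZoneID}.
PickerID, Weight --> Aisle, Vendor applies; add {Aisle, Vendor} → now {Aisle, PickerID, Vendor, Weight, ZoneID}.
Aisle, PickerID, Vendor --> SKU applies; add {SKU} → now {Aisle, PickerID, SKU, Vendor, Weight, ZoneID}.
No further FD applies.

{Aisle, PickerID, SKU, Vendor, Weight, ZoneID}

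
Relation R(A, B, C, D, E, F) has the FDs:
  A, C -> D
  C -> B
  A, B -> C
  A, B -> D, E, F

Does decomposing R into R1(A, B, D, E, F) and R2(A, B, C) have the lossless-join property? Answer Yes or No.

R1 ∩ R2 = {A, B}; its closure under F is {A, B, C, D, E, F}.
R1 is contained in that closure, so R1 ∩ R2 -> R1 holds and the join is lossless.

Yes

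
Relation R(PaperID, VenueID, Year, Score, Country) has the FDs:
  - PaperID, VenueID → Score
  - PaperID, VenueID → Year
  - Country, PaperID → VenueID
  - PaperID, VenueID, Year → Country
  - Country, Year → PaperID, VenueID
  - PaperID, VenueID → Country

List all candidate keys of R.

{Country, PaperID}⁺ = {Country, PaperID, Score, VenueID, Year} — all of the relation — so {Country, PaperID} is a candidate key.
{Country, Year}⁺ = {Country, PaperID, Score, VenueID, Year} — all of the relation — so {Country, Year} is a candidate key.
{PaperID, VenueID}⁺ = {Country, PaperID, Score, VenueID, Year} — all of the relation — so {PaperID, VenueID} is a candidate key.
No proper subset of any of these is a key, and no other minimal superkey exists.

{Country, PaperID}, {Country, Year}, {PaperID, VenueID}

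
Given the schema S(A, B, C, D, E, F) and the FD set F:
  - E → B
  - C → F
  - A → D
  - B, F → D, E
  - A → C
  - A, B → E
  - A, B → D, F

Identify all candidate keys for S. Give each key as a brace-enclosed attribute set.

No FD produces {A}, so it must be in every candidate key.
{A, B}⁺ = {A, B, C, D, E, F}, which is every attribute, so {A, B} is a candidate key.
{A, E}⁺ = {A, B, C, D, E, F}, which is every attribute, so {A, E} is a candidate key.
No proper subset of any of these is a key, and no other minimal superkey exists.

{A, B}, {A, E}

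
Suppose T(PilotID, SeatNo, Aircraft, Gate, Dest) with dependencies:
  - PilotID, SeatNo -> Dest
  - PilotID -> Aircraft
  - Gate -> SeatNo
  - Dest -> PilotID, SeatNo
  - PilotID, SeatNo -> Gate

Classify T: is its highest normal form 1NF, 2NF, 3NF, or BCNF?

Candidate keys: {Dest}, {Gate, PilotID}, {PilotID, SeatNo}. Prime attributes: {Dest, Gate, PilotID, SeatNo}.
For PilotID -> Aircraft we have {PilotID}⁺ = {Aircraft, PilotID}; {PilotID} is not a superkey, so BCNF fails.
PilotID -> Aircraft determines the non-prime attribute {Aircraft} from a non-superkey — 3NF is violated.
The proper key subset {PilotID} of {Gate, PilotID} determines non-prime {Aircraft}, so the relation is not even in 2NF.

1NF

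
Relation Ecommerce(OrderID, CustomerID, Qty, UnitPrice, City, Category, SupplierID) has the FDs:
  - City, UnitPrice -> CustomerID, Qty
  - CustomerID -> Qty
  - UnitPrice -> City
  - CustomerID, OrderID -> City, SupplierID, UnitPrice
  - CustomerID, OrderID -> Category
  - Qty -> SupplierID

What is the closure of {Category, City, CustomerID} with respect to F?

{Category, City, CustomerID, Qty, SupplierID}

Start with {Category, City, CustomerID}.
CustomerID -> Qty applies; add {Qty} → now {Category, City, CustomerID, Qty}.
Qty -> SupplierID applies; add {SupplierID} → now {Category, City, CustomerID, Qty, SupplierID}.
No further FD applies.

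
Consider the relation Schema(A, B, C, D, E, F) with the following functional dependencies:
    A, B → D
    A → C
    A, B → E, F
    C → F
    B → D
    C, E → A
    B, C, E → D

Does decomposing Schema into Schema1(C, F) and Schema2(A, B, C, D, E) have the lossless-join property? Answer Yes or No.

Yes

Schema1 ∩ Schema2 = {C}; its closure under F is {C, F}.
Schema1 is contained in that closure, so Schema1 ∩ Schema2 → Schema1 holds and the join is lossless.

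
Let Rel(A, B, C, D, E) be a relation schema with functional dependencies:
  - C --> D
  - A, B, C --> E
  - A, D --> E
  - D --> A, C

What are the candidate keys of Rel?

{B, C}, {B, D}

{B} never appears on the right of any FD, so every key must include it.
{B, C} is a candidate key since {B, C}⁺ = {A, B, C, D, E} covers every attribute.
{B, D} is a candidate key since {B, D}⁺ = {A, B, C, D, E} covers every attribute.
No proper subset of any of these is a key, and no other minimal superkey exists.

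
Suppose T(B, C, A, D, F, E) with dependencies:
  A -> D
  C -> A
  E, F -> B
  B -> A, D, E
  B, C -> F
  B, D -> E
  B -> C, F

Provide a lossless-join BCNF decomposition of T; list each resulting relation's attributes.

Candidate keys of the original relation: {B}, {E, F}.
{A, B, C, D, E, F}: {A} determines {A, D} here but is not a superkey — split on A -> D, giving {A, D} and {A, B, C, E, F}.
{A, D} is in BCNF.
{A, B, C, E, F}: {C} determines {A, C} here but is not a superkey — split on C -> A, giving {A, C} and {B, C, E, F}.
{A, C} is in BCNF.
{B, C, E, F} is in BCNF.

{A, C}; {A, D}; {B, C, E, F}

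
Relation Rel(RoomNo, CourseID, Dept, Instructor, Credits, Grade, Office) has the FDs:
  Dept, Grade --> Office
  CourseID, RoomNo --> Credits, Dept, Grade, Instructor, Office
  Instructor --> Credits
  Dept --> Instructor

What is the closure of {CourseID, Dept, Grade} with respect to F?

{CourseID, Credits, Dept, Grade, Instructor, Office}

Start with {CourseID, Dept, Grade}.
Dept, Grade --> Office applies; add {Office} → now {CourseID, Dept, Grade, Office}.
Dept --> Instructor applies; add {Instructor} → now {CourseID, Dept, Grade, Instructor, Office}.
Instructor --> Credits applies; add {Credits} → now {CourseID, Credits, Dept, Grade, Instructor, Office}.
No further FD applies.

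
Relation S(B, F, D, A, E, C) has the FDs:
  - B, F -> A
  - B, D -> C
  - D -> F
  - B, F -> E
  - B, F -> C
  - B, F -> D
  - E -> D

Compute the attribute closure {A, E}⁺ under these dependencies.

Start with {A, E}.
E -> D applies; add {D} → now {A, D, E}.
D -> F applies; add {F} → now {A, D, E, F}.
No further FD applies.

{A, D, E, F}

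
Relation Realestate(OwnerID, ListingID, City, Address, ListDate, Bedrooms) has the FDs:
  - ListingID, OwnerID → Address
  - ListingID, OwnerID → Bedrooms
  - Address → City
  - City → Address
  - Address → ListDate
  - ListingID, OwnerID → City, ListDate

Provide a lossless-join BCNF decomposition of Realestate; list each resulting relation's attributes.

Candidate key of the original relation: {ListingID, OwnerID}.
In {Address, Bedrooms, City, ListDate, ListingID, OwnerID}, {Address} is not a superkey ({Address}⁺ restricted to this set is {Address, City, ListDate}), so split on Address → City, ListDate into {Address, City, ListDate} and {Address, Bedrooms, ListingID, OwnerID}.
{Address, City, ListDate} has no BCNF violation.
{Address, Bedrooms, ListingID, OwnerID} has no BCNF violation.

{Address, Bedrooms, ListingID, OwnerID}; {Address, City, ListDate}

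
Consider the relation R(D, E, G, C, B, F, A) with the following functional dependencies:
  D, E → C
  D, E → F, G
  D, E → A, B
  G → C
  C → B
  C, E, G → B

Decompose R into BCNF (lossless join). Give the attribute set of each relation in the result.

{A, D, E, F, G}; {B, C}; {C, G}

Candidate key of the original relation: {D, E}.
In {A, B, C, D, E, F, G}, {G} is not a superkey ({G}⁺ restricted to this set is {B, C, G}), so split on G → B, C into {B, C, G} and {A, D, E, F, G}.
In {B, C, G}, {C} is not a superkey ({C}⁺ restricted to this set is {B, C}), so split on C → B into {B, C} and {C, G}.
{B, C} has no BCNF violation.
{C, G} has no BCNF violation.
{A, D, E, F, G} has no BCNF violation.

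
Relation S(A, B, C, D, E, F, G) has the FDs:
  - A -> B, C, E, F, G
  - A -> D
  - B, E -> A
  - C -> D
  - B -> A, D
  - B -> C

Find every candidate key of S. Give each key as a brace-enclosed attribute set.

{A}⁺ = {A, B, C, D, E, F, G}, which is every attribute, so {A} is a candidate key.
{B}⁺ = {A, B, C, D, E, F, G}, which is every attribute, so {B} is a candidate key.
No proper subset of any of these is a key, and no other minimal superkey exists.

{A}, {B}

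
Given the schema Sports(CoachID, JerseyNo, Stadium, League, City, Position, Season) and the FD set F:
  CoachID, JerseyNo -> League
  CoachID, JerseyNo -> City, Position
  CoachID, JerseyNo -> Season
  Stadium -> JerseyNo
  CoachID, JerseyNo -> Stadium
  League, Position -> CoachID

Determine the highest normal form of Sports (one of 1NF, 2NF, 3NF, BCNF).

3NF

Candidate keys: {CoachID, JerseyNo}, {CoachID, Stadium}, {JerseyNo, League, Position}, {League, Position, Stadium}. Prime attributes: {CoachID, JerseyNo, League, Position, Stadium}.
For Stadium -> JerseyNo we have {Stadium}⁺ = {JerseyNo, Stadium}; {Stadium} is not a superkey, so BCNF fails.
Its right-hand attributes {JerseyNo} are all prime, as are those of every other non-superkey FD — the relation is in 3NF.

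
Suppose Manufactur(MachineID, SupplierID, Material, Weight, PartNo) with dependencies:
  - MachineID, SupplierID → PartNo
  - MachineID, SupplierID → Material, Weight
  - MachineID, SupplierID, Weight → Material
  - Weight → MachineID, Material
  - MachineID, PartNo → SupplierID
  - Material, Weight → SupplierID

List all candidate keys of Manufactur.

{Weight}⁺ = {MachineID, Material, PartNo, SupplierID, Weight} — all of the relation — so {Weight} is a candidate key.
{MachineID, PartNo}⁺ = {MachineID, Material, PartNo, SupplierID, Weight} — all of the relation — so {MachineID, PartNo} is a candidate key.
{MachineID, SupplierID}⁺ = {MachineID, Material, PartNo, SupplierID, Weight} — all of the relation — so {MachineID, SupplierID} is a candidate key.
No proper subset of any of these is a key, and no other minimal superkey exists.

{MachineID, PartNo}, {MachineID, SupplierID}, {Weight}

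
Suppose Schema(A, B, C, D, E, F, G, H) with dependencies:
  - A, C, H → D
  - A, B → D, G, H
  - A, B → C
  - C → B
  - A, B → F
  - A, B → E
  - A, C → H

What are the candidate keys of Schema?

{A, B}, {A, C}

{A} never appears on the right of any FD, so every key must include it.
{A, B}⁺ = {A, B, C, D, E, F, G, H} — all of the relation — so {A, B} is a candidate key.
{A, C}⁺ = {A, B, C, D, E, F, G, H} — all of the relation — so {A, C} is a candidate key.
Any other superkey properly contains one of these, so there are no further candidate keys.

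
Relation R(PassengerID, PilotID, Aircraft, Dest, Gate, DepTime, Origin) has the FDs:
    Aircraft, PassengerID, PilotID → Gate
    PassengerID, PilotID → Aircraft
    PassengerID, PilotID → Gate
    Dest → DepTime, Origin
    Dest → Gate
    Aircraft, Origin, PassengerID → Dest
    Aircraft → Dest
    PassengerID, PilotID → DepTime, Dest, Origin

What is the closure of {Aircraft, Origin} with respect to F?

Start with {Aircraft, Origin}.
Aircraft → Dest applies; add {Dest} → now {Aircraft, Dest, Origin}.
Dest → DepTime, Origin applies; add {DepTime} → now {Aircraft, DepTime, Dest, Origin}.
Dest → Gate applies; add {Gate} → now {Aircraft, DepTime, Dest, Gate, Origin}.
No further FD applies.

{Aircraft, DepTime, Dest, Gate, Origin}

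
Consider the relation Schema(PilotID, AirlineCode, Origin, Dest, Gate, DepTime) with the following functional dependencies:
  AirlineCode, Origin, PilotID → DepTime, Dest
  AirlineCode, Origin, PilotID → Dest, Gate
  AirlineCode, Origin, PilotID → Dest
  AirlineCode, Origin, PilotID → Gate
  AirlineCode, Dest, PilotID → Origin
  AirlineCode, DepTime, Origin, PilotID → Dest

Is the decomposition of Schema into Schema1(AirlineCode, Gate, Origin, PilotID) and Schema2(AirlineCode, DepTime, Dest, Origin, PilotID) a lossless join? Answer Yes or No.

The shared attributes are {AirlineCode, Origin, PilotID} and {AirlineCode, Origin, PilotID}⁺ = {AirlineCode, DepTime, Dest, Gate, Origin, PilotID}.
Schema1 is contained in that closure, so Schema1 ∩ Schema2 → Schema1 holds and the join is lossless.

Yes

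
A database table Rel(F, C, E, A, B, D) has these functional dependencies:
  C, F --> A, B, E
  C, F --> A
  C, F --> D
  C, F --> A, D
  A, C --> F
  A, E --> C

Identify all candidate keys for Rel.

{A, C}⁺ = {A, B, C, D, E, F} — all of the relation — so {A, C} is a candidate key.
{A, E}⁺ = {A, B, C, D, E, F} — all of the relation — so {A, E} is a candidate key.
{C, F}⁺ = {A, B, C, D, E, F} — all of the relation — so {C, F} is a candidate key.
No proper subset of any of these is a key, and no other minimal superkey exists.

{A, C}, {A, E}, {C, F}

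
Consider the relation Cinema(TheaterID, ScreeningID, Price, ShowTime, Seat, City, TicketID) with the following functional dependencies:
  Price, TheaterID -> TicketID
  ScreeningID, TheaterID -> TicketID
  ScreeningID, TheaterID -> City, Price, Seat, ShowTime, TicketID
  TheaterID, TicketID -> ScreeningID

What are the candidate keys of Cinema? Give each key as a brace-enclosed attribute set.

{Price, TheaterID}, {ScreeningID, TheaterID}, {TheaterID, TicketID}

No FD produces {TheaterID}, so it must be in every candidate key.
Closure of {Price, TheaterID} is {City, Price, ScreeningID, Seat, ShowTime, TheaterID, TicketID}, the whole schema; {Price, TheaterID} is a candidate key.
Closure of {ScreeningID, TheaterID} is {City, Price, ScreeningID, Seat, ShowTime, TheaterID, TicketID}, the whole schema; {ScreeningID, TheaterID} is a candidate key.
Closure of {TheaterID, TicketID} is {City, Price, ScreeningID, Seat, ShowTime, TheaterID, TicketID}, the whole schema; {TheaterID, TicketID} is a candidate key.
Any other superkey properly contains one of these, so there are no further candidate keys.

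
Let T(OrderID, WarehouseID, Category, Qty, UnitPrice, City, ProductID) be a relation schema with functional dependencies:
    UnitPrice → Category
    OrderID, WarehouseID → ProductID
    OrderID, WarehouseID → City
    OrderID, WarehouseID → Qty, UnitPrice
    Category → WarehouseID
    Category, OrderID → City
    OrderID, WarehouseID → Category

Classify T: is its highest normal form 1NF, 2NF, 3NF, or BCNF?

Candidate keys: {Category, OrderID}, {OrderID, UnitPrice}, {OrderID, WarehouseID}. Prime attributes: {Category, OrderID, UnitPrice, WarehouseID}.
For UnitPrice → Category we have {UnitPrice}⁺ = {Category, UnitPrice, WarehouseID}; {UnitPrice} is not a superkey, so BCNF fails.
But every attribute on its right side ({Category}) is prime, and the same holds for every other non-superkey FD, so 3NF still holds.

3NF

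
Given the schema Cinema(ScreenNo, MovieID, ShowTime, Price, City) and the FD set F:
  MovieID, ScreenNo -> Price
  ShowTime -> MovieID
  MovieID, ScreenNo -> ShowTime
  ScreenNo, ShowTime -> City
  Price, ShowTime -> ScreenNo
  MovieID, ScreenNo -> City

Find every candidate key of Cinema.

{MovieID, ScreenNo}, {Price, ShowTime}, {ScreenNo, ShowTime}

{MovieID, ScreenNo}⁺ = {City, MovieID, Price, ScreenNo, ShowTime} — all of the relation — so {MovieID, ScreenNo} is a candidate key.
{Price, ShowTime}⁺ = {City, MovieID, Price, ScreenNo, ShowTime} — all of the relation — so {Price, ShowTime} is a candidate key.
{ScreenNo, ShowTime}⁺ = {City, MovieID, Price, ScreenNo, ShowTime} — all of the relation — so {ScreenNo, ShowTime} is a candidate key.
Any other superkey properly contains one of these, so there are no further candidate keys.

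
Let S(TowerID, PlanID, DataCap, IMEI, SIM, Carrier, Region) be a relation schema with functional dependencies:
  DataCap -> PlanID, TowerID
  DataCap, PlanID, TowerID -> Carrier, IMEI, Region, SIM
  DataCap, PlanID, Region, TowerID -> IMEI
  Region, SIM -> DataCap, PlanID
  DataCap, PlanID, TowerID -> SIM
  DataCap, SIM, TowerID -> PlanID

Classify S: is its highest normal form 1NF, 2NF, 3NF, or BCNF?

BCNF

Candidate keys: {DataCap}, {Region, SIM}. Prime attributes: {DataCap, Region, SIM}.
Every FD has a superkey on the left, so the relation is in BCNF.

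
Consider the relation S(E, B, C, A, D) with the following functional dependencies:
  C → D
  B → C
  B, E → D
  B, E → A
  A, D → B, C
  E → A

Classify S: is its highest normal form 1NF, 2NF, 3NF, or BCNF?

Candidate keys: {B, E}, {C, E}, {D, E}. Prime attributes: {B, C, D, E}.
C → D: {C}⁺ = {C, D}, which is not all of the attributes, so the left side is not a superkey — BCNF is violated.
Because {A} is non-prime and the left side of E → A is not a superkey, the relation is not in 3NF.
Since {E} ⊂ {B, E} and {E}⁺ ⊇ {A} with {A} non-prime, there is a partial dependency; 2NF fails.

1NF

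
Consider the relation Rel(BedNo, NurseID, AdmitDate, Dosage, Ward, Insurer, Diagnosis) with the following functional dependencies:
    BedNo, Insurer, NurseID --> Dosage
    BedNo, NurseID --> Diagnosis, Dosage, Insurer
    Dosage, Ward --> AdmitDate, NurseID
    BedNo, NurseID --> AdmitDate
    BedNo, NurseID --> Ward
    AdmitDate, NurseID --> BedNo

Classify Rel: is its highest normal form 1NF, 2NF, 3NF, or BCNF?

BCNF

Candidate keys: {AdmitDate, NurseID}, {BedNo, NurseID}, {Dosage, Ward}. Prime attributes: {AdmitDate, BedNo, Dosage, NurseID, Ward}.
The left-hand side of every FD is a superkey, so BCNF is satisfied.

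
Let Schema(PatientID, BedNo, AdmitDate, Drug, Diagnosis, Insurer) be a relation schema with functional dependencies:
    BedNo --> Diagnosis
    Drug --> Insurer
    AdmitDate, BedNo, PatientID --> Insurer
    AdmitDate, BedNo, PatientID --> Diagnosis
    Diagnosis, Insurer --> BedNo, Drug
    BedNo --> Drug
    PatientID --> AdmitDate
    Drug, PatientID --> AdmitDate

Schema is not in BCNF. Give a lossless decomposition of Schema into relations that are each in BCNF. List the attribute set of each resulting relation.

Candidate keys of the original relation: {BedNo, PatientID}, {Diagnosis, Drug, PatientID}, {Diagnosis, Insurer, PatientID}.
Within {AdmitDate, BedNo, Diagnosis, Drug, Insurer, PatientID}: {BedNo}⁺ ∩ {AdmitDate, BedNo, Diagnosis, Drug, Insurer, PatientID} = {BedNo, Diagnosis, Drug, Insurer}, not the whole set, so BedNo --> Diagnosis, Drug, Insurer violates BCNF; decompose into {BedNo, Diagnosis, Drug, Insurer} and {AdmitDate, BedNo, PatientID}.
Within {BedNo, Diagnosis, Drug, Insurer}: {Drug}⁺ ∩ {BedNo, Diagnosis, Drug, Insurer} = {Drug, Insurer}, not the whole set, so Drug --> Insurer violates BCNF; decompose into {Drug, Insurer} and {BedNo, Diagnosis, Drug}.
{Drug, Insurer}: every determinant is a superkey — BCNF.
{BedNo, Diagnosis, Drug}: every determinant is a superkey — BCNF.
Within {AdmitDate, BedNo, PatientID}: {PatientID}⁺ ∩ {AdmitDate, BedNo, PatientID} = {AdmitDate, PatientID}, not the whole set, so PatientID --> AdmitDate violates BCNF; decompose into {AdmitDate, PatientID} and {BedNo, PatientID}.
{AdmitDate, PatientID}: every determinant is a superkey — BCNF.
{BedNo, PatientID}: every determinant is a superkey — BCNF.

{AdmitDate, PatientID}; {BedNo, Diagnosis, Drug}; {BedNo, PatientID}; {Drug, Insurer}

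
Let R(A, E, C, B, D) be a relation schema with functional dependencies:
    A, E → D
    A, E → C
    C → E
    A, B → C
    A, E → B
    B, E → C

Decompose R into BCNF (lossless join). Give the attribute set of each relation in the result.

Candidate keys of the original relation: {A, B}, {A, C}, {A, E}.
In {A, B, C, D, E}, {C} is not a superkey ({C}⁺ restricted to this set is {C, E}), so split on C → E into {C, E} and {A, B, C, D}.
{C, E}: every determinant is a superkey — BCNF.
{A, B, C, D}: every determinant is a superkey — BCNF.

{A, B, C, D}; {C, E}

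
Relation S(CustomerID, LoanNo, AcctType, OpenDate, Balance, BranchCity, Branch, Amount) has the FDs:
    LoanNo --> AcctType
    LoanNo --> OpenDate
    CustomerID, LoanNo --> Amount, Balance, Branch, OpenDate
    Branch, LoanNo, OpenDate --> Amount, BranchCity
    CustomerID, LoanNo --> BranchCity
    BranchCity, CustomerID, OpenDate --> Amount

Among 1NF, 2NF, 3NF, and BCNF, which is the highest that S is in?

1NF

Candidate key: {CustomerID, LoanNo}. Prime attributes: {CustomerID, LoanNo}.
LoanNo --> AcctType: {LoanNo}⁺ = {AcctType, LoanNo, OpenDate}, which is not all of the attributes, so the left side is not a superkey — BCNF is violated.
LoanNo --> AcctType determines the non-prime attribute {AcctType} from a non-superkey — 3NF is violated.
{LoanNo} is a proper subset of the key {CustomerID, LoanNo}, and {LoanNo}⁺ contains the non-prime attributes {AcctType, OpenDate} — a partial dependency, so 2NF is violated.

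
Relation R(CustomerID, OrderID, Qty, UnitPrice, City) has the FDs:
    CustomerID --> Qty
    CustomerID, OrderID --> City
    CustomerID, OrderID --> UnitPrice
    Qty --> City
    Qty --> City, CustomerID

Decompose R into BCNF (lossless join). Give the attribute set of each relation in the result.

{City, CustomerID, Qty}; {CustomerID, OrderID, UnitPrice}

Candidate keys of the original relation: {CustomerID, OrderID}, {OrderID, Qty}.
{City, CustomerID, OrderID, Qty, UnitPrice}: {CustomerID} determines {City, CustomerID, Qty} here but is not a superkey — split on CustomerID --> City, Qty, giving {City, CustomerID, Qty} and {CustomerID, OrderID, UnitPrice}.
{City, CustomerID, Qty}: every determinant is a superkey — BCNF.
{CustomerID, OrderID, UnitPrice}: every determinant is a superkey — BCNF.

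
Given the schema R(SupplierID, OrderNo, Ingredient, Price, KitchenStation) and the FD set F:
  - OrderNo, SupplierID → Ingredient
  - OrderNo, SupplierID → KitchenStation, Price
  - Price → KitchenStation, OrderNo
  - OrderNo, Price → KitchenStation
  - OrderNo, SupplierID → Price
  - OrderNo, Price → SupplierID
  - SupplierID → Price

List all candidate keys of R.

{Price}, {SupplierID}

Closure of {Price} is {Ingredient, KitchenStation, OrderNo, Price, SupplierID}, the whole schema; {Price} is a candidate key.
Closure of {SupplierID} is {Ingredient, KitchenStation, OrderNo, Price, SupplierID}, the whole schema; {SupplierID} is a candidate key.
These are minimal and exhaustive — every other superkey contains one of them.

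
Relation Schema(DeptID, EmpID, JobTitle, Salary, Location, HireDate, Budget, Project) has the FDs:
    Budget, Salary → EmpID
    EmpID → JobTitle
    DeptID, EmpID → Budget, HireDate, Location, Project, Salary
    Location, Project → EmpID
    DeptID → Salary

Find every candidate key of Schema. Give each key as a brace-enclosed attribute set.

{Budget, DeptID}, {DeptID, EmpID}, {DeptID, Location, Project}

{DeptID} never appears on the right of any FD, so every key must include it.
{Budget, DeptID}⁺ = {Budget, DeptID, EmpID, HireDate, JobTitle, Location, Project, Salary}, which is every attribute, so {Budget, DeptID} is a candidate key.
{DeptID, EmpID}⁺ = {Budget, DeptID, EmpID, HireDate, JobTitle, Location, Project, Salary}, which is every attribute, so {DeptID, EmpID} is a candidate key.
{DeptID, Location, Project}⁺ = {Budget, DeptID, EmpID, HireDate, JobTitle, Location, Project, Salary}, which is every attribute, so {DeptID, Location, Project} is a candidate key.
These are minimal and exhaustive — every other superkey contains one of them.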